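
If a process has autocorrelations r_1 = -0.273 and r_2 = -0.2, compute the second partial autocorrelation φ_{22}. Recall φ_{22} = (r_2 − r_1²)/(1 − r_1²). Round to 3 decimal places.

-0.297

φ_{22} = (r_2 − r_1²) / (1 − r_1²)
r_1² = (-0.273)² = 0.074529
Numerator = -0.2 − 0.0745 = -0.2745; denominator = 1 − 0.0745 = 0.9255
φ_{22} = -0.2745 / 0.9255 = -0.297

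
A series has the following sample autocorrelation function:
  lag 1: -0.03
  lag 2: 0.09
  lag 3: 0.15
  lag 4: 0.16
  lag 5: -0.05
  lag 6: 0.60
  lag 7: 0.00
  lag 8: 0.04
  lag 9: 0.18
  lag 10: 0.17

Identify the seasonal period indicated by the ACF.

6

The largest autocorrelation is r_6 = 0.60; the remaining lags stay at or below 0.18.
The dominant spike at lag 6 indicates a seasonal period of 6.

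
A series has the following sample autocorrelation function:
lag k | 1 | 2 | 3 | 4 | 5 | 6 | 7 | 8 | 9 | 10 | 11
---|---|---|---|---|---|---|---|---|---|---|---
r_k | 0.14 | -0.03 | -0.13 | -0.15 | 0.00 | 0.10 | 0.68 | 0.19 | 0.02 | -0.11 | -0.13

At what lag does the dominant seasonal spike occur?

7

The largest autocorrelation is r_7 = 0.68; the remaining lags stay at or below 0.19.
The dominant spike at lag 7 indicates a seasonal period of 7.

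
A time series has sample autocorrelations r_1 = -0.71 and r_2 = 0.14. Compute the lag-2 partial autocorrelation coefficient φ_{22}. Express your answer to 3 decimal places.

φ_{22} = (r_2 − r_1²) / (1 − r_1²)
r_1² = (-0.71)² = 0.5041
Numerator = 0.14 − 0.5041 = -0.3641; denominator = 1 − 0.5041 = 0.4959
φ_{22} = -0.3641 / 0.4959 = -0.734

-0.734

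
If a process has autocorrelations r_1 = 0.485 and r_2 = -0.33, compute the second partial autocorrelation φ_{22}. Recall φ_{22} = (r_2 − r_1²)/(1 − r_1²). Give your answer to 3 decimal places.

-0.739

φ_{22} = (r_2 − r_1²) / (1 − r_1²)
r_1² = (0.485)² = 0.235225
Numerator = -0.33 − 0.2352 = -0.5652; denominator = 1 − 0.2352 = 0.7648
φ_{22} = -0.5652 / 0.7648 = -0.739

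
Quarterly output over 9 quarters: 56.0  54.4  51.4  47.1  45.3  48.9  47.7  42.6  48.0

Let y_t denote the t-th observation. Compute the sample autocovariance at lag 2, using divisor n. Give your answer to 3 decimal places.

Mean ȳ = (56.0 + 54.4 + 51.4 + 47.1 + 45.3 + 48.9 + 47.7 + 42.6 + 48.0)/9 = 49.0444
Σ_{t=1}^{7}(y_t−ȳ)(y_{t+2}−ȳ) = 4.8005
γ_2 = 4.8005 / 9 = 0.533

0.533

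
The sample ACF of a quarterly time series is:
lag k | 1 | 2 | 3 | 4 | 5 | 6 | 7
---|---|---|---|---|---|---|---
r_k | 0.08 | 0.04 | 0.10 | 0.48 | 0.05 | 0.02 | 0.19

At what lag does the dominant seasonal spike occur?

4

The largest autocorrelation is r_4 = 0.48; the remaining lags stay at or below 0.19.
The dominant spike at lag 4 indicates a seasonal period of 4.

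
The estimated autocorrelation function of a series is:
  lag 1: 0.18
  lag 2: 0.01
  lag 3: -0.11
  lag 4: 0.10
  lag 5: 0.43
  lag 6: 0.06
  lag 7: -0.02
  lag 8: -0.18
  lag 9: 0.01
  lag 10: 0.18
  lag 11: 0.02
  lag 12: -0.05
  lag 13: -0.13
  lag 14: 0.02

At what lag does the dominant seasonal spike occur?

5

The largest autocorrelation is r_5 = 0.43; the remaining lags stay at or below 0.18.
The dominant spike at lag 5 indicates a seasonal period of 5.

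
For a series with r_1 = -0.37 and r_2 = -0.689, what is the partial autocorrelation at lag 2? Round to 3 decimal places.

φ_{22} = (r_2 − r_1²) / (1 − r_1²)
r_1² = (-0.37)² = 0.1369
Numerator = -0.689 − 0.1369 = -0.8259; denominator = 1 − 0.1369 = 0.8631
φ_{22} = -0.8259 / 0.8631 = -0.957

-0.957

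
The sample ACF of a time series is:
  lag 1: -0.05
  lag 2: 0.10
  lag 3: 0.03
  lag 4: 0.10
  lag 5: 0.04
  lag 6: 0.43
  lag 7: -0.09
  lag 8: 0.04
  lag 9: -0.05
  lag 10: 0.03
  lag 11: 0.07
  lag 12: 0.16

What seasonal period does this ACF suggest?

The largest autocorrelation is r_6 = 0.43, with a weaker echo at lag 12 (0.16); the remaining lags stay at or below 0.10.
The dominant spike at lag 6 indicates a seasonal period of 6.

6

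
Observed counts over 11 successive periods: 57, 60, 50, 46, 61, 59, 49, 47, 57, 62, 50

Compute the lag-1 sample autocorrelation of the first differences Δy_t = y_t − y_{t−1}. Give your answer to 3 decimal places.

-0.096

First differences Δy: 3, -10, -4, 15, -2, -10, -2, 10, 5, -12
Mean of differences = -0.7000
Numerator Σ(Δy_t−Δȳ)(Δy_{t+1}−Δȳ) = -69.0900
Denominator Σ(Δy_t−Δȳ)² = 722.1000
r_1(Δy) = -69.0900 / 722.1000 = -0.096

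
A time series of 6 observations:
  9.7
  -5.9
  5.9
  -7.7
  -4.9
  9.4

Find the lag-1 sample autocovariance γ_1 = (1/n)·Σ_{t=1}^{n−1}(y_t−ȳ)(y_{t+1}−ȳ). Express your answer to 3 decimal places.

Mean ȳ = (9.7 − 5.9 + 5.9 − 7.7 − 4.9 + 9.4)/6 = 1.0833
Deviations: 8.6167, -6.9833, 4.8167, -8.7833, -5.9833, 8.3167
Σ_{t=1}^{5}(y_t−ȳ)(y_{t+1}−ȳ) = -133.3236
γ_1 = -133.3236 / 6 = -22.221

-22.221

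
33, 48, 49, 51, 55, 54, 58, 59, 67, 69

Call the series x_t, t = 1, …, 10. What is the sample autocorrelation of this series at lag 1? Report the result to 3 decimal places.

Mean x̄ = (33 + 48 + 49 + 51 + 55 + 54 + 58 + 59 + 67 + 69)/10 = 54.3000
Numerator Σ_{t=1}^{9}(x_t−x̄)(x_{t+1}−x̄) = 445.2100
Denominator Σ(x_t−x̄)² = 946.1000
r_1 = 445.2100 / 946.1000 = 0.471

0.471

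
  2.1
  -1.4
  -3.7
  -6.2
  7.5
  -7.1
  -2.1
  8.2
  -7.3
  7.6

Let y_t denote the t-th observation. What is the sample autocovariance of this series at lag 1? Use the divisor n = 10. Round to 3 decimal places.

-19.518

Mean ȳ = (2.1 − 1.4 − 3.7 − 6.2 + 7.5 − 7.1 − 2.1 + 8.2 − 7.3 + 7.6)/10 = -0.2400
Σ_{t=1}^{9}(y_t−ȳ)(y_{t+1}−ȳ) = -195.1816
γ_1 = -195.1816 / 10 = -19.518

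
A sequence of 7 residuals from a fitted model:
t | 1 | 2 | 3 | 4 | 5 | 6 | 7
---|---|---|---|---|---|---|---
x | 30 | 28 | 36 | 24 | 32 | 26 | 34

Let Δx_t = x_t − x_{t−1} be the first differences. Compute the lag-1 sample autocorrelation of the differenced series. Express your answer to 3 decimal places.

-0.812

First differences Δx: -2, 8, -12, 8, -6, 8
Mean of differences = 0.6667
Numerator Σ(Δx_t−Δx̄)(Δx_{t+1}−Δx̄) = -303.1111
Denominator Σ(Δx_t−Δx̄)² = 373.3333
r_1(Δx) = -303.1111 / 373.3333 = -0.812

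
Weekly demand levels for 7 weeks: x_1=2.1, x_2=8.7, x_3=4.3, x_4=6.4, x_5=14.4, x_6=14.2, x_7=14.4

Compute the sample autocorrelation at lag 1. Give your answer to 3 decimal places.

0.354

Mean x̄ = (2.1 + 8.7 + 4.3 + 6.4 + 14.4 + 14.2 + 14.4)/7 = 9.2143
Deviations from mean: -7.1143, -0.5143, -4.9143, -2.8143, 5.1857, 4.9857, 5.1857
Σ(x_t−x̄)(x_{t+1}−x̄) = (3.6588) + (2.5273) + (13.8302) + (-14.5941) + (25.8545) + (25.8545) = 57.1312
Denominator Σ(x_t−x̄)² = 161.5886
r_1 = 57.1312 / 161.5886 = 0.354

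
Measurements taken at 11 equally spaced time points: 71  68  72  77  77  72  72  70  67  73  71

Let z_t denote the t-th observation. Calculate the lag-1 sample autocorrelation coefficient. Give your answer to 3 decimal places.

Mean z̄ = (71 + 68 + 72 + 77 + 77 + 72 + 72 + 70 + 67 + 73 + 71)/11 = 71.8182
Numerator Σ_{t=1}^{10}(z_t−z̄)(z_{t+1}−z̄) = 32.9669
Denominator Σ(z_t−z̄)² = 97.6364
r_1 = 32.9669 / 97.6364 = 0.338

0.338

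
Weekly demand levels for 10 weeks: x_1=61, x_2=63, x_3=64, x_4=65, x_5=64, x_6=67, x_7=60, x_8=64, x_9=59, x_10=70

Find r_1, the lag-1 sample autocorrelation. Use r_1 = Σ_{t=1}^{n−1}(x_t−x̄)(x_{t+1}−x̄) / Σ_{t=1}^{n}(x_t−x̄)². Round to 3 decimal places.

Mean x̄ = (61 + 63 + 64 + 65 + 64 + 67 + 60 + 64 + 59 + 70)/10 = 63.7000
Numerator Σ_{t=1}^{9}(x_t−x̄)(x_{t+1}−x̄) = -40.8900
Denominator Σ(x_t−x̄)² = 96.1000
r_1 = -40.8900 / 96.1000 = -0.425

-0.425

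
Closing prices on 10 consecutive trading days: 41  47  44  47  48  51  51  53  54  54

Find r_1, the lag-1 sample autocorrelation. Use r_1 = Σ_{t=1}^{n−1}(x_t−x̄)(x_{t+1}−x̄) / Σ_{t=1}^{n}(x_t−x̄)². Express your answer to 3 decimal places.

0.541

Mean x̄ = (41 + 47 + 44 + 47 + 48 + 51 + 51 + 53 + 54 + 54)/10 = 49.0000
Numerator Σ_{t=1}^{9}(x_t−x̄)(x_{t+1}−x̄) = 93.0000
Denominator Σ(x_t−x̄)² = 172.0000
r_1 = 93.0000 / 172.0000 = 0.541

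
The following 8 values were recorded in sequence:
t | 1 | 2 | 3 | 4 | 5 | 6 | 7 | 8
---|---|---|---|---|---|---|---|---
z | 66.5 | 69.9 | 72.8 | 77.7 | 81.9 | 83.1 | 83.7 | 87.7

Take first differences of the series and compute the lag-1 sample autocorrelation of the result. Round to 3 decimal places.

0.121

First differences Δz: 3.4, 2.9, 4.9, 4.2, 1.2, 0.6, 4.0
Mean of differences = 3.0286
Numerator Σ(Δz_t−Δz̄)(Δz_{t+1}−Δz̄) = 1.8435
Denominator Σ(Δz_t−Δz̄)² = 15.2143
r_1(Δz) = 1.8435 / 15.2143 = 0.121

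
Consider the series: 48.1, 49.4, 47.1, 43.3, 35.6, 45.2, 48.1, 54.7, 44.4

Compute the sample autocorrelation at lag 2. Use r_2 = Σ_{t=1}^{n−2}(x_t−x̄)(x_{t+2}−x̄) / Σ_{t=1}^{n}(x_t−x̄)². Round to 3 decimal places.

Mean x̄ = (48.1 + 49.4 + 47.1 + 43.3 + 35.6 + 45.2 + 48.1 + 54.7 + 44.4)/9 = 46.2111
Numerator Σ_{t=1}^{7}(x_t−x̄)(x_{t+2}−x̄) = -46.1402
Denominator Σ(x_t−x̄)² = 215.5289
r_2 = -46.1402 / 215.5289 = -0.214

-0.214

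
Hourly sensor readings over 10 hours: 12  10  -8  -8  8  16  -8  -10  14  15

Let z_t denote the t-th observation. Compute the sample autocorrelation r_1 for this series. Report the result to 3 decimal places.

0.104

Mean z̄ = (12 + 10 − 8 − 8 + 8 + 16 − 8 − 10 + 14 + 15)/10 = 4.1000
Numerator Σ_{t=1}^{9}(z_t−z̄)(z_{t+1}−z̄) = 115.7900
Denominator Σ(z_t−z̄)² = 1108.9000
r_1 = 115.7900 / 1108.9000 = 0.104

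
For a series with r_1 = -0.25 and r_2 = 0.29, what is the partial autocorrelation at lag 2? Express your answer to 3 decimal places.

φ_{22} = (r_2 − r_1²) / (1 − r_1²)
r_1² = (-0.25)² = 0.0625
Numerator = 0.29 − 0.0625 = 0.2275; denominator = 1 − 0.0625 = 0.9375
φ_{22} = 0.2275 / 0.9375 = 0.243

0.243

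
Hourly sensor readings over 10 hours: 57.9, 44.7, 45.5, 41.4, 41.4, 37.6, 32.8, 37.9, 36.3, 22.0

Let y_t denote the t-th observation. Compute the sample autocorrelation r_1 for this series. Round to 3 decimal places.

Mean ȳ = (57.9 + 44.7 + 45.5 + 41.4 + 41.4 + 37.6 + 32.8 + 37.9 + 36.3 + 22.0)/10 = 39.7500
Numerator Σ_{t=1}^{9}(y_t−ȳ)(y_{t+1}−ȳ) = 222.3875
Denominator Σ(y_t−ȳ)² = 775.7450
r_1 = 222.3875 / 775.7450 = 0.287

0.287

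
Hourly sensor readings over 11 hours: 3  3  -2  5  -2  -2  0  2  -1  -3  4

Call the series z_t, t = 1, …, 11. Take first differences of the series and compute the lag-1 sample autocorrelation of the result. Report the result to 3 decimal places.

First differences Δz: 0, -5, 7, -7, 0, 2, 2, -3, -2, 7
Mean of differences = 0.1000
Numerator Σ(Δz_t−Δz̄)(Δz_{t+1}−Δz̄) = -93.4100
Denominator Σ(Δz_t−Δz̄)² = 192.9000
r_1(Δz) = -93.4100 / 192.9000 = -0.484

-0.484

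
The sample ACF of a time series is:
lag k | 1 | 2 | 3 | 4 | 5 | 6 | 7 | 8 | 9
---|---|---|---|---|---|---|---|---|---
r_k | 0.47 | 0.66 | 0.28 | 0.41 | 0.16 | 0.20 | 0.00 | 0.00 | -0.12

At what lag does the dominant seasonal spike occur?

2

The largest autocorrelation is r_2 = 0.66; the remaining lags stay at or below 0.47.
The dominant spike at lag 2 indicates a seasonal period of 2.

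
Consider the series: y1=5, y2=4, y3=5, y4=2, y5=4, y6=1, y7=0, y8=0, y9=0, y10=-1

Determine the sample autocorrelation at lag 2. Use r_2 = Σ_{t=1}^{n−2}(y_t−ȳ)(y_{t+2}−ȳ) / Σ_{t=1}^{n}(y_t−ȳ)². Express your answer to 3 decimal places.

0.479

Mean ȳ = (5 + 4 + 5 + 2 + 4 + 1 + 0 + 0 + 0 − 1)/10 = 2.0000
Numerator Σ_{t=1}^{8}(y_t−ȳ)(y_{t+2}−ȳ) = 23.0000
Denominator Σ(y_t−ȳ)² = 48.0000
r_2 = 23.0000 / 48.0000 = 0.479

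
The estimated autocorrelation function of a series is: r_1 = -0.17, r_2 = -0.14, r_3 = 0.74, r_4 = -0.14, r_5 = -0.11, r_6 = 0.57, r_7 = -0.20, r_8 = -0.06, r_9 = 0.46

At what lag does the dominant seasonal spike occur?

The largest autocorrelation is r_3 = 0.74, with weaker echoes at lags 6 (0.57) and 9 (0.46); the remaining lags stay at or below -0.06.
The dominant spike at lag 3 indicates a seasonal period of 3.

3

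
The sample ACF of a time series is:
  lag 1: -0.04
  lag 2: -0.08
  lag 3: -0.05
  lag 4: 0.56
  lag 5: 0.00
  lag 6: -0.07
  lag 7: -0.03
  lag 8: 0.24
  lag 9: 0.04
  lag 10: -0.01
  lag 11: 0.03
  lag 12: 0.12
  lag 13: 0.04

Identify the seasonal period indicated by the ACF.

The largest autocorrelation is r_4 = 0.56, with a weaker echo at lag 8 (0.24); the remaining lags stay at or below 0.12.
The dominant spike at lag 4 indicates a seasonal period of 4.

4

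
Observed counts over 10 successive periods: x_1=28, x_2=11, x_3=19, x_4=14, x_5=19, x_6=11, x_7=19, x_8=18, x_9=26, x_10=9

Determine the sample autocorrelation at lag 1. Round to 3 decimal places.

-0.490

Mean x̄ = (28 + 11 + 19 + 14 + 19 + 11 + 19 + 18 + 26 + 9)/10 = 17.4000
Numerator Σ_{t=1}^{9}(x_t−x̄)(x_{t+1}−x̄) = -175.5600
Denominator Σ(x_t−x̄)² = 358.4000
r_1 = -175.5600 / 358.4000 = -0.490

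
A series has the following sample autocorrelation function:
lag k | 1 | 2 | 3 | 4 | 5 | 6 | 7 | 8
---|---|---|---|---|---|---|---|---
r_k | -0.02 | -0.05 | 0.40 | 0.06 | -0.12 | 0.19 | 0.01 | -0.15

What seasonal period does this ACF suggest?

3

The largest autocorrelation is r_3 = 0.40, with a weaker echo at lag 6 (0.19); the remaining lags stay at or below 0.06.
The dominant spike at lag 3 indicates a seasonal period of 3.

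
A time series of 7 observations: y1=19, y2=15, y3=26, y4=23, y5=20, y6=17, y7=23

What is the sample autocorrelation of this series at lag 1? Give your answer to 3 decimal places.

Mean ȳ = (19 + 15 + 26 + 23 + 20 + 17 + 23)/7 = 20.4286
Numerator Σ_{t=1}^{6}(y_t−ȳ)(y_{t+1}−ȳ) = -16.6122
Denominator Σ(y_t−ȳ)² = 87.7143
r_1 = -16.6122 / 87.7143 = -0.189

-0.189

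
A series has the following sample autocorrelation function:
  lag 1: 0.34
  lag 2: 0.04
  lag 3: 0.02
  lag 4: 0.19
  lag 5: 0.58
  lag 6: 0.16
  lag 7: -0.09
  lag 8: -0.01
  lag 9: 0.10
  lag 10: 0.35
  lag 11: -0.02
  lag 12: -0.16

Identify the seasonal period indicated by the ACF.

5

The largest autocorrelation is r_5 = 0.58, with a weaker echo at lag 10 (0.35); the remaining lags stay at or below 0.34. The elevated value at lag 1 (0.34), dropping to 0.04 at lag 2, reflects decaying short-term dependence rather than seasonality.
The dominant spike at lag 5 indicates a seasonal period of 5.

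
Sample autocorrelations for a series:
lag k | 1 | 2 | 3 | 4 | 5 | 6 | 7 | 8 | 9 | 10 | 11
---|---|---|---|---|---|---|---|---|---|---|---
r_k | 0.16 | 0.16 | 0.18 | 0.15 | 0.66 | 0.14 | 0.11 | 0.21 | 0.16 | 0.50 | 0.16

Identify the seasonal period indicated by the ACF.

5

The largest autocorrelation is r_5 = 0.66, with a weaker echo at lag 10 (0.50); the remaining lags stay at or below 0.21.
The dominant spike at lag 5 indicates a seasonal period of 5.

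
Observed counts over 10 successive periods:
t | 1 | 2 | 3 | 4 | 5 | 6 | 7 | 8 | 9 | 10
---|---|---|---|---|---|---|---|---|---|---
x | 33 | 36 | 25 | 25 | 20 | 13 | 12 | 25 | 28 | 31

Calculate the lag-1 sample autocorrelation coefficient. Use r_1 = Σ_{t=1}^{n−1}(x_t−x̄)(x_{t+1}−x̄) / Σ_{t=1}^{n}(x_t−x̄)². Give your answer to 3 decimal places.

0.562

Mean x̄ = (33 + 36 + 25 + 25 + 20 + 13 + 12 + 25 + 28 + 31)/10 = 24.8000
Numerator Σ_{t=1}^{9}(x_t−x̄)(x_{t+1}−x̄) = 318.7600
Denominator Σ(x_t−x̄)² = 567.6000
r_1 = 318.7600 / 567.6000 = 0.562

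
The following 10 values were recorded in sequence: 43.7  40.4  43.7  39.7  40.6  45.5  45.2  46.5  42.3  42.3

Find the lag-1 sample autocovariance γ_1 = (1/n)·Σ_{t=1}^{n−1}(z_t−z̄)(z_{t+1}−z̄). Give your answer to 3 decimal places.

0.721

Mean z̄ = (43.7 + 40.4 + 43.7 + 39.7 + 40.6 + 45.5 + 45.2 + 46.5 + 42.3 + 42.3)/10 = 42.9900
Σ_{t=1}^{9}(z_t−z̄)(z_{t+1}−z̄) = 7.2089
γ_1 = 7.2089 / 10 = 0.721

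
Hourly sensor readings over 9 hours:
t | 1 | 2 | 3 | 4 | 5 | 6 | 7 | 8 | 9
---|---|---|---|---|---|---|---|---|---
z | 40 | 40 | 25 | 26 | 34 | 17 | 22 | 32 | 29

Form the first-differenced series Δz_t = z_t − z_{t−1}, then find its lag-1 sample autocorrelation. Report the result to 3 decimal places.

First differences Δz: 0, -15, 1, 8, -17, 5, 10, -3
Mean of differences = -1.3750
Numerator Σ(Δz_t−Δz̄)(Δz_{t+1}−Δz̄) = -220.8906
Denominator Σ(Δz_t−Δz̄)² = 697.8750
r_1(Δz) = -220.8906 / 697.8750 = -0.317

-0.317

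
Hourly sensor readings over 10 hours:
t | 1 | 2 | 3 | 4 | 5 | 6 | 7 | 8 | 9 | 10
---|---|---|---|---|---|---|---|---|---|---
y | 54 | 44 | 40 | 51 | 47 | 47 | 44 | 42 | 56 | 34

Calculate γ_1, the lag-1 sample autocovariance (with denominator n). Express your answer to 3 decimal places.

-18.171

Mean ȳ = (54 + 44 + 40 + 51 + 47 + 47 + 44 + 42 + 56 + 34)/10 = 45.9000
Σ_{t=1}^{9}(y_t−ȳ)(y_{t+1}−ȳ) = -181.7100
γ_1 = -181.7100 / 10 = -18.171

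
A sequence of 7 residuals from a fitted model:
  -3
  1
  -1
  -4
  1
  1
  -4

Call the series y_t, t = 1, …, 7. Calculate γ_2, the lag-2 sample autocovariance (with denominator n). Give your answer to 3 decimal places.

-2.636

Mean ȳ = (-3 + 1 − 1 − 4 + 1 + 1 − 4)/7 = -1.2857
Deviations: -1.7143, 2.2857, 0.2857, -2.7143, 2.2857, 2.2857, -2.7143
Σ_{t=1}^{5}(y_t−ȳ)(y_{t+2}−ȳ) = -18.4490
γ_2 = -18.4490 / 7 = -2.636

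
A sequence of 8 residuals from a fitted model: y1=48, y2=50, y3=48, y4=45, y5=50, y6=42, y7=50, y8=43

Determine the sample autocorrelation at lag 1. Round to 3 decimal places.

Mean ȳ = (48 + 50 + 48 + 45 + 50 + 42 + 50 + 43)/8 = 47.0000
Deviations from mean: 1.0000, 3.0000, 1.0000, -2.0000, 3.0000, -5.0000, 3.0000, -4.0000
Σ(y_t−ȳ)(y_{t+1}−ȳ) = (3.0000) + (3.0000) + (-2.0000) + (-6.0000) + (-15.0000) + (-15.0000) + (-12.0000) = -44.0000
Denominator Σ(y_t−ȳ)² = 74.0000
r_1 = -44.0000 / 74.0000 = -0.595

-0.595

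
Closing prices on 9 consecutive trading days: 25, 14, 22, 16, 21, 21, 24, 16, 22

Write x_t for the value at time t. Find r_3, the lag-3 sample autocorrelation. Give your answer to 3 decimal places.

-0.352

Mean x̄ = (25 + 14 + 22 + 16 + 21 + 21 + 24 + 16 + 22)/9 = 20.1111
Σ(x_t−x̄)(x_{t+3}−x̄) = (-20.0988) + (-5.4321) + (1.6790) + (-15.9877) + (-3.6543) + (1.6790) = -41.8148
Denominator Σ(x_t−x̄)² = 118.8889
r_3 = -41.8148 / 118.8889 = -0.352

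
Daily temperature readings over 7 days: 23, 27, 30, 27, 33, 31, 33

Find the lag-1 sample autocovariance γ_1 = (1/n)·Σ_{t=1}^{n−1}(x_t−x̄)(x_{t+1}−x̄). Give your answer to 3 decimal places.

Mean x̄ = (23 + 27 + 30 + 27 + 33 + 31 + 33)/7 = 29.1429
Deviations: -6.1429, -2.1429, 0.8571, -2.1429, 3.8571, 1.8571, 3.8571
Σ_{t=1}^{6}(x_t−x̄)(x_{t+1}−x̄) = 15.5510
γ_1 = 15.5510 / 7 = 2.222

2.222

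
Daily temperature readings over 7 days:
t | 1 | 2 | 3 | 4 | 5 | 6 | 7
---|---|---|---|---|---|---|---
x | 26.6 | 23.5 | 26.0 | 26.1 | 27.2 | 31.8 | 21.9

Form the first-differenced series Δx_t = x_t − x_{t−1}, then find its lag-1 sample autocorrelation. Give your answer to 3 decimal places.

First differences Δx: -3.1, 2.5, 0.1, 1.1, 4.6, -9.9
Mean of differences = -0.7833
Numerator Σ(Δx_t−Δx̄)(Δx_{t+1}−Δx̄) = -41.9819
Denominator Σ(Δx_t−Δx̄)² = 132.5683
r_1(Δx) = -41.9819 / 132.5683 = -0.317

-0.317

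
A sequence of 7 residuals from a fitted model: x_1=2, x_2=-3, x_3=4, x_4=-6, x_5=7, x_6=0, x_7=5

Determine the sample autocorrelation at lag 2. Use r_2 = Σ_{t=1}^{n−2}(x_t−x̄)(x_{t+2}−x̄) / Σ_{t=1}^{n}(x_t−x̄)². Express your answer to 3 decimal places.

Mean x̄ = (2 − 3 + 4 − 6 + 7 + 0 + 5)/7 = 1.2857
Numerator Σ_{t=1}^{5}(x_t−x̄)(x_{t+2}−x̄) = 79.2653
Denominator Σ(x_t−x̄)² = 127.4286
r_2 = 79.2653 / 127.4286 = 0.622

0.622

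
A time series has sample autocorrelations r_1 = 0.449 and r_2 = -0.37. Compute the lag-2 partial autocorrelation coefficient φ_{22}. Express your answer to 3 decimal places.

-0.716

φ_{22} = (r_2 − r_1²) / (1 − r_1²)
r_1² = (0.449)² = 0.201601
Numerator = -0.37 − 0.2016 = -0.5716; denominator = 1 − 0.2016 = 0.7984
φ_{22} = -0.5716 / 0.7984 = -0.716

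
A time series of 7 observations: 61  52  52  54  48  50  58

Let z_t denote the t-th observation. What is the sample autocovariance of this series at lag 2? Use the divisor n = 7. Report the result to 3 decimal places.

Mean z̄ = (61 + 52 + 52 + 54 + 48 + 50 + 58)/7 = 53.5714
Σ_{t=1}^{5}(z_t−z̄)(z_{t+2}−z̄) = -29.7959
γ_2 = -29.7959 / 7 = -4.257

-4.257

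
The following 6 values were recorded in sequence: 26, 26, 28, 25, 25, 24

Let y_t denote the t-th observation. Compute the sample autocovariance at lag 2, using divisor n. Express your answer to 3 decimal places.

Mean ȳ = (26 + 26 + 28 + 25 + 25 + 24)/6 = 25.6667
Deviations: 0.3333, 0.3333, 2.3333, -0.6667, -0.6667, -1.6667
Σ_{t=1}^{4}(y_t−ȳ)(y_{t+2}−ȳ) = 0.1111
γ_2 = 0.1111 / 6 = 0.019

0.019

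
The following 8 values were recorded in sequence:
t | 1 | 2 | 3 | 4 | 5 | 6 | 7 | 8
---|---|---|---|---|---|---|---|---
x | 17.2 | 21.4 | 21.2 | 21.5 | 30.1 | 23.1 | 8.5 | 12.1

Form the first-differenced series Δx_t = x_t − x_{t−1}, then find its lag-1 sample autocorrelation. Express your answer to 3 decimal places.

-0.052

First differences Δx: 4.2, -0.2, 0.3, 8.6, -7.0, -14.6, 3.6
Mean of differences = -0.7286
Numerator Σ(Δx_t−Δx̄)(Δx_{t+1}−Δx̄) = -18.8094
Denominator Σ(Δx_t−Δx̄)² = 363.1343
r_1(Δx) = -18.8094 / 363.1343 = -0.052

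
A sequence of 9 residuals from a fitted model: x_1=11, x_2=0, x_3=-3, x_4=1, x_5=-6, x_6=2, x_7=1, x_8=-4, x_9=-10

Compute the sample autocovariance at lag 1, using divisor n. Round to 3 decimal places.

0.912

Mean x̄ = (11 + 0 − 3 + 1 − 6 + 2 + 1 − 4 − 10)/9 = -0.8889
Σ_{t=1}^{8}(x_t−x̄)(x_{t+1}−x̄) = 8.2099
γ_1 = 8.2099 / 9 = 0.912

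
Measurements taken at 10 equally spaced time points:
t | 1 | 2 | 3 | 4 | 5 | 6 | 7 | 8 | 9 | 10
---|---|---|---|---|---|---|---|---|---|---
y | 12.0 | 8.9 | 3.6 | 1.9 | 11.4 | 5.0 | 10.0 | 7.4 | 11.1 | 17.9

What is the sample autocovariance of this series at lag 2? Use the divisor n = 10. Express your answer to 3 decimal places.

Mean ȳ = (12.0 + 8.9 + 3.6 + 1.9 + 11.4 + 5.0 + 10.0 + 7.4 + 11.1 + 17.9)/10 = 8.9200
Σ_{t=1}^{8}(y_t−ȳ)(y_{t+2}−ȳ) = -4.5788
γ_2 = -4.5788 / 10 = -0.458

-0.458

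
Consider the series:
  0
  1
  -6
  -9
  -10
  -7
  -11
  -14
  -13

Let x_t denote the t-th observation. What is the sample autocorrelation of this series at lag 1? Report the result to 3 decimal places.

Mean x̄ = (0 + 1 − 6 − 9 − 10 − 7 − 11 − 14 − 13)/9 = -7.6667
Numerator Σ_{t=1}^{8}(x_t−x̄)(x_{t+1}−x̄) = 132.8889
Denominator Σ(x_t−x̄)² = 224.0000
r_1 = 132.8889 / 224.0000 = 0.593

0.593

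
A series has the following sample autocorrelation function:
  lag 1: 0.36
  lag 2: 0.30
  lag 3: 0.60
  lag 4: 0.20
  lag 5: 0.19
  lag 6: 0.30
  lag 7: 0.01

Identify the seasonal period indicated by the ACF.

The largest autocorrelation is r_3 = 0.60; the remaining lags stay at or below 0.36. The elevated value at lag 1 (0.36), dropping to 0.30 at lag 2, reflects decaying short-term dependence rather than seasonality.
The dominant spike at lag 3 indicates a seasonal period of 3.

3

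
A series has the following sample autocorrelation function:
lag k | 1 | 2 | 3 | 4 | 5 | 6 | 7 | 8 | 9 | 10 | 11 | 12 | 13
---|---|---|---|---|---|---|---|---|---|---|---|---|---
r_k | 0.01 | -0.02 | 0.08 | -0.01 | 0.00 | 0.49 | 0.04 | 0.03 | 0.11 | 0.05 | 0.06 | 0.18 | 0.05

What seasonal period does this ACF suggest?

The largest autocorrelation is r_6 = 0.49, with a weaker echo at lag 12 (0.18); the remaining lags stay at or below 0.11.
The dominant spike at lag 6 indicates a seasonal period of 6.

6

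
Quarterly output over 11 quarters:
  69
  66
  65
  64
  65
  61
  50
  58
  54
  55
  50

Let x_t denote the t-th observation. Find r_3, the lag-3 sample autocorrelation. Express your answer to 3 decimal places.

0.188

Mean x̄ = (69 + 66 + 65 + 64 + 65 + 61 + 50 + 58 + 54 + 55 + 50)/11 = 59.7273
Numerator Σ_{t=1}^{8}(x_t−x̄)(x_{t+3}−x̄) = 84.2314
Denominator Σ(x_t−x̄)² = 448.1818
r_3 = 84.2314 / 448.1818 = 0.188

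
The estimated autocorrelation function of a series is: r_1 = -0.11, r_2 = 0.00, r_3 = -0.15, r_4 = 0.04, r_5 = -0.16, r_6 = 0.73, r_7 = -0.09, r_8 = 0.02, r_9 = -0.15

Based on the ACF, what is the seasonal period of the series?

The largest autocorrelation is r_6 = 0.73; the remaining lags stay at or below 0.04.
The dominant spike at lag 6 indicates a seasonal period of 6.

6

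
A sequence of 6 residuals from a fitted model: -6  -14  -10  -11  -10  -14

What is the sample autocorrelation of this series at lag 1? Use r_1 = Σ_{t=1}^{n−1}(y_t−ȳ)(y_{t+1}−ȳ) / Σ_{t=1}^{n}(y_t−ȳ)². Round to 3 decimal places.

-0.465

Mean ȳ = (-6 − 14 − 10 − 11 − 10 − 14)/6 = -10.8333
Numerator Σ_{t=1}^{5}(y_t−ȳ)(y_{t+1}−ȳ) = -20.8611
Denominator Σ(y_t−ȳ)² = 44.8333
r_1 = -20.8611 / 44.8333 = -0.465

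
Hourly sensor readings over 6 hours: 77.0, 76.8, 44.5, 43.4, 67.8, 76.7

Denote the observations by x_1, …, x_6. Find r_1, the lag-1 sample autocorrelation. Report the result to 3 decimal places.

Mean x̄ = (77.0 + 76.8 + 44.5 + 43.4 + 67.8 + 76.7)/6 = 64.3667
Deviations from mean: 12.6333, 12.4333, -19.8667, -20.9667, 3.4333, 12.3333
Σ(x_t−x̄)(x_{t+1}−x̄) = (157.0744) + (-247.0089) + (416.5378) + (-71.9856) + (42.3444) = 296.9622
Denominator Σ(x_t−x̄)² = 1312.3733
r_1 = 296.9622 / 1312.3733 = 0.226

0.226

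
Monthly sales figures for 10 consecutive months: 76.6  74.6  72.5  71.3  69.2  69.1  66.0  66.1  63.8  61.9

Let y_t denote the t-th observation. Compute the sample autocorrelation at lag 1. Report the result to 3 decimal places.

Mean ȳ = (76.6 + 74.6 + 72.5 + 71.3 + 69.2 + 69.1 + 66.0 + 66.1 + 63.8 + 61.9)/10 = 69.1100
Numerator Σ_{t=1}^{9}(y_t−ȳ)(y_{t+1}−ȳ) = 131.0119
Denominator Σ(y_t−ȳ)² = 201.4490
r_1 = 131.0119 / 201.4490 = 0.650

0.650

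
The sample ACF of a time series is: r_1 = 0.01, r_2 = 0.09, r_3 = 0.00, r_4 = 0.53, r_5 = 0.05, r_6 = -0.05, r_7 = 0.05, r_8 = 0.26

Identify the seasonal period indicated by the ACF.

The largest autocorrelation is r_4 = 0.53, with a weaker echo at lag 8 (0.26); the remaining lags stay at or below 0.09.
The dominant spike at lag 4 indicates a seasonal period of 4.

4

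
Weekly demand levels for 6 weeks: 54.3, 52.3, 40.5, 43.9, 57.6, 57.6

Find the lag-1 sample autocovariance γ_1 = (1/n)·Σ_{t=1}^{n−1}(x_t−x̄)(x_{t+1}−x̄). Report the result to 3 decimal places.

10.369

Mean x̄ = (54.3 + 52.3 + 40.5 + 43.9 + 57.6 + 57.6)/6 = 51.0333
Σ_{t=1}^{5}(x_t−x̄)(x_{t+1}−x̄) = 62.2122
γ_1 = 62.2122 / 6 = 10.369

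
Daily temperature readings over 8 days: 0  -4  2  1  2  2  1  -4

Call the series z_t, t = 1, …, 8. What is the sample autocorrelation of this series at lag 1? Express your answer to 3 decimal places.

Mean z̄ = (0 − 4 + 2 + 1 + 2 + 2 + 1 − 4)/8 = 0.0000
Deviations from mean: 0.0000, -4.0000, 2.0000, 1.0000, 2.0000, 2.0000, 1.0000, -4.0000
Σ(z_t−z̄)(z_{t+1}−z̄) = (0.0000) + (-8.0000) + (2.0000) + (2.0000) + (4.0000) + (2.0000) + (-4.0000) = -2.0000
Denominator Σ(z_t−z̄)² = 46.0000
r_1 = -2.0000 / 46.0000 = -0.043

-0.043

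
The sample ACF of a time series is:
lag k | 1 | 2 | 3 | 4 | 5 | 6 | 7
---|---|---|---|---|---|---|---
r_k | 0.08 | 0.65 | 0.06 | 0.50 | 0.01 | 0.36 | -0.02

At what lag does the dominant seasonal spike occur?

The largest autocorrelation is r_2 = 0.65, with weaker echoes at lags 4 (0.50) and 6 (0.36); the remaining lags stay at or below 0.08.
The dominant spike at lag 2 indicates a seasonal period of 2.

2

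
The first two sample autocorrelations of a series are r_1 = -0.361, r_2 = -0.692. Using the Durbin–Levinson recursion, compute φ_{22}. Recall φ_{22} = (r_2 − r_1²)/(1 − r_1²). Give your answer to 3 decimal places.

φ_{22} = (r_2 − r_1²) / (1 − r_1²)
r_1² = (-0.361)² = 0.130321
Numerator = -0.692 − 0.1303 = -0.8223; denominator = 1 − 0.1303 = 0.8697
φ_{22} = -0.8223 / 0.8697 = -0.946

-0.946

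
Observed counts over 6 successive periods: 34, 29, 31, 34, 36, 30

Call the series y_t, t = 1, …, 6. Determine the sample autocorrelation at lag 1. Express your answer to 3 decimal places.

Mean ȳ = (34 + 29 + 31 + 34 + 36 + 30)/6 = 32.3333
Deviations from mean: 1.6667, -3.3333, -1.3333, 1.6667, 3.6667, -2.3333
Σ(y_t−ȳ)(y_{t+1}−ȳ) = (-5.5556) + (4.4444) + (-2.2222) + (6.1111) + (-8.5556) = -5.7778
Denominator Σ(y_t−ȳ)² = 37.3333
r_1 = -5.7778 / 37.3333 = -0.155

-0.155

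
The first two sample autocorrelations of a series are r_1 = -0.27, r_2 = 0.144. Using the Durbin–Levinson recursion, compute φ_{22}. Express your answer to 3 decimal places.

φ_{22} = (r_2 − r_1²) / (1 − r_1²)
r_1² = (-0.27)² = 0.0729
Numerator = 0.144 − 0.0729 = 0.0711; denominator = 1 − 0.0729 = 0.9271
φ_{22} = 0.0711 / 0.9271 = 0.077

0.077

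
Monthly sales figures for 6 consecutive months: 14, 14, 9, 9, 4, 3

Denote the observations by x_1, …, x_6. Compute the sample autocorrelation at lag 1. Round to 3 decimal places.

Mean x̄ = (14 + 14 + 9 + 9 + 4 + 3)/6 = 8.8333
Σ(x_t−x̄)(x_{t+1}−x̄) = (26.6944) + (0.8611) + (0.0278) + (-0.8056) + (28.1944) = 54.9722
Denominator Σ(x_t−x̄)² = 110.8333
r_1 = 54.9722 / 110.8333 = 0.496

0.496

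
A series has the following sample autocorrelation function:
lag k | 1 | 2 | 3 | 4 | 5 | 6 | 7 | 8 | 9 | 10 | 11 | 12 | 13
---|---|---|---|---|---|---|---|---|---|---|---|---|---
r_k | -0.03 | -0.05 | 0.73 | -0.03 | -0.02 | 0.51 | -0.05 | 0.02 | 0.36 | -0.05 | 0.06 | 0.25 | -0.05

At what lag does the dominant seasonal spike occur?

3

The largest autocorrelation is r_3 = 0.73, with weaker echoes at lags 6 (0.51), 9 (0.36) and 12 (0.25); the remaining lags stay at or below 0.06.
The dominant spike at lag 3 indicates a seasonal period of 3.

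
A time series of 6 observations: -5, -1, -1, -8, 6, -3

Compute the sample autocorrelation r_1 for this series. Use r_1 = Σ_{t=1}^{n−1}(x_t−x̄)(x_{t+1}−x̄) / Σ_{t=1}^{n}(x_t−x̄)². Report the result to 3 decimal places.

-0.571

Mean x̄ = (-5 − 1 − 1 − 8 + 6 − 3)/6 = -2.0000
Deviations from mean: -3.0000, 1.0000, 1.0000, -6.0000, 8.0000, -1.0000
Σ(x_t−x̄)(x_{t+1}−x̄) = (-3.0000) + (1.0000) + (-6.0000) + (-48.0000) + (-8.0000) = -64.0000
Denominator Σ(x_t−x̄)² = 112.0000
r_1 = -64.0000 / 112.0000 = -0.571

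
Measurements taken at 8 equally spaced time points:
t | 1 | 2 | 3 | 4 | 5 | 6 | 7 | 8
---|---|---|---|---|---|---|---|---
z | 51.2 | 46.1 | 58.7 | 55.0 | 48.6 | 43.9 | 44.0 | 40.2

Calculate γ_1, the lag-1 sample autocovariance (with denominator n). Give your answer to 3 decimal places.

Mean z̄ = (51.2 + 46.1 + 58.7 + 55.0 + 48.6 + 43.9 + 44.0 + 40.2)/8 = 48.4625
Deviations: 2.7375, -2.3625, 10.2375, 6.5375, 0.1375, -4.5625, -4.4625, -8.2625
Σ_{t=1}^{7}(z_t−z̄)(z_{t+1}−z̄) = 93.7773
γ_1 = 93.7773 / 8 = 11.722

11.722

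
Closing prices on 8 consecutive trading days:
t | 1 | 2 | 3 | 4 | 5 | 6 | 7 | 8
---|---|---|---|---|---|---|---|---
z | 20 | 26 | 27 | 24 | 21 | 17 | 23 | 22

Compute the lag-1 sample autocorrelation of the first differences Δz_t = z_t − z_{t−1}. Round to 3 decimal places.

-0.049

First differences Δz: 6, 1, -3, -3, -4, 6, -1
Mean of differences = 0.2857
Numerator Σ(Δz_t−Δz̄)(Δz_{t+1}−Δz̄) = -5.2245
Denominator Σ(Δz_t−Δz̄)² = 107.4286
r_1(Δz) = -5.2245 / 107.4286 = -0.049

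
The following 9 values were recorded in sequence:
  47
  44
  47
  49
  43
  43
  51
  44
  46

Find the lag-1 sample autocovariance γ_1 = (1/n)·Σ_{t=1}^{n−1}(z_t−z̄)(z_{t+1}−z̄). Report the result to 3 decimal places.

-2.889

Mean z̄ = (47 + 44 + 47 + 49 + 43 + 43 + 51 + 44 + 46)/9 = 46.0000
Σ_{t=1}^{8}(z_t−z̄)(z_{t+1}−z̄) = -26.0000
γ_1 = -26.0000 / 9 = -2.889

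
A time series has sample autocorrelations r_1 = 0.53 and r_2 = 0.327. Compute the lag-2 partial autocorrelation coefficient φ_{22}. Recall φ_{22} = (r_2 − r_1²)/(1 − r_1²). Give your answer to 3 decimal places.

0.064

φ_{22} = (r_2 − r_1²) / (1 − r_1²)
r_1² = (0.53)² = 0.2809
Numerator = 0.327 − 0.2809 = 0.0461; denominator = 1 − 0.2809 = 0.7191
φ_{22} = 0.0461 / 0.7191 = 0.064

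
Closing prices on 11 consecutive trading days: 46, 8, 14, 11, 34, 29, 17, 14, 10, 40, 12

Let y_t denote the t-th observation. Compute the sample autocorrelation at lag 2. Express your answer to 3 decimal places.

Mean ȳ = (46 + 8 + 14 + 11 + 34 + 29 + 17 + 14 + 10 + 40 + 12)/11 = 21.3636
Numerator Σ_{t=1}^{9}(y_t−ȳ)(y_{t+2}−ȳ) = -307.7190
Denominator Σ(y_t−ȳ)² = 1802.5455
r_2 = -307.7190 / 1802.5455 = -0.171

-0.171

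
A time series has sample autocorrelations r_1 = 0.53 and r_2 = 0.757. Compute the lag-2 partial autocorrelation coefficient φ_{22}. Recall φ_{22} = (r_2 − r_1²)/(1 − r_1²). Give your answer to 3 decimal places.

φ_{22} = (r_2 − r_1²) / (1 − r_1²)
r_1² = (0.53)² = 0.2809
Numerator = 0.757 − 0.2809 = 0.4761; denominator = 1 − 0.2809 = 0.7191
φ_{22} = 0.4761 / 0.7191 = 0.662

0.662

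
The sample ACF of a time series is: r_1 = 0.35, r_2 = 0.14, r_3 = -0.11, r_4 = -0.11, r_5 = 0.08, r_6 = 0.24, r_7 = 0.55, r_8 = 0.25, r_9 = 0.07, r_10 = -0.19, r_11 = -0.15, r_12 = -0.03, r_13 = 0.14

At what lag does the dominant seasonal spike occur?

7

The largest autocorrelation is r_7 = 0.55; the remaining lags stay at or below 0.35. The elevated value at lag 1 (0.35), dropping to 0.14 at lag 2, reflects decaying short-term dependence rather than seasonality.
The dominant spike at lag 7 indicates a seasonal period of 7.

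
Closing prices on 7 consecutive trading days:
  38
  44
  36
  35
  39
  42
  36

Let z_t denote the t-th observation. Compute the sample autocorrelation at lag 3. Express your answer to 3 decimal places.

Mean z̄ = (38 + 44 + 36 + 35 + 39 + 42 + 36)/7 = 38.5714
Deviations from mean: -0.5714, 5.4286, -2.5714, -3.5714, 0.4286, 3.4286, -2.5714
Σ(z_t−z̄)(z_{t+3}−z̄) = (2.0408) + (2.3265) + (-8.8163) + (9.1837) = 4.7347
Denominator Σ(z_t−z̄)² = 67.7143
r_3 = 4.7347 / 67.7143 = 0.070

0.070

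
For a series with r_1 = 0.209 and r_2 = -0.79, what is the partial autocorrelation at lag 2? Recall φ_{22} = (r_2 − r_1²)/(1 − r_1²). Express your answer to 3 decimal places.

-0.872

φ_{22} = (r_2 − r_1²) / (1 − r_1²)
r_1² = (0.209)² = 0.043681
Numerator = -0.79 − 0.0437 = -0.8337; denominator = 1 − 0.0437 = 0.9563
φ_{22} = -0.8337 / 0.9563 = -0.872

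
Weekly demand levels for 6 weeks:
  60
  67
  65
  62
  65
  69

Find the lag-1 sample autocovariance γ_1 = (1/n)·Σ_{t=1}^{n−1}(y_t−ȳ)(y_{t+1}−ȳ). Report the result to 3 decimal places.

Mean ȳ = (60 + 67 + 65 + 62 + 65 + 69)/6 = 64.6667
Deviations: -4.6667, 2.3333, 0.3333, -2.6667, 0.3333, 4.3333
Σ_{t=1}^{5}(y_t−ȳ)(y_{t+1}−ȳ) = -10.4444
γ_1 = -10.4444 / 6 = -1.741

-1.741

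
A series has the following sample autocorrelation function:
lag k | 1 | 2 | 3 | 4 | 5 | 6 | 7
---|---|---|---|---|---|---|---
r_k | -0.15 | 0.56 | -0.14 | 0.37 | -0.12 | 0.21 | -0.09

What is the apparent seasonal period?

The largest autocorrelation is r_2 = 0.56, with weaker echoes at lags 4 (0.37) and 6 (0.21); the remaining lags stay at or below -0.09.
The dominant spike at lag 2 indicates a seasonal period of 2.

2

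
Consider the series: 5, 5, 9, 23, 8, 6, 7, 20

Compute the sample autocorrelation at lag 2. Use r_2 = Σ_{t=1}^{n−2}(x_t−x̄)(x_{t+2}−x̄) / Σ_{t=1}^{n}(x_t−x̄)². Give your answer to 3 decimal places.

Mean x̄ = (5 + 5 + 9 + 23 + 8 + 6 + 7 + 20)/8 = 10.3750
Numerator Σ_{t=1}^{6}(x_t−x̄)(x_{t+2}−x̄) = -146.5313
Denominator Σ(x_t−x̄)² = 347.8750
r_2 = -146.5313 / 347.8750 = -0.421

-0.421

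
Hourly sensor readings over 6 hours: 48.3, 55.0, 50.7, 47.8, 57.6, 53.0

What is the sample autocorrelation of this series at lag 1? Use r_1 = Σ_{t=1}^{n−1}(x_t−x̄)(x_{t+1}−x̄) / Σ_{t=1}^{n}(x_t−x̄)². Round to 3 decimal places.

-0.372

Mean x̄ = (48.3 + 55.0 + 50.7 + 47.8 + 57.6 + 53.0)/6 = 52.0667
Deviations from mean: -3.7667, 2.9333, -1.3667, -4.2667, 5.5333, 0.9333
Σ(x_t−x̄)(x_{t+1}−x̄) = (-11.0489) + (-4.0089) + (5.8311) + (-23.6089) + (5.1644) = -27.6711
Denominator Σ(x_t−x̄)² = 74.3533
r_1 = -27.6711 / 74.3533 = -0.372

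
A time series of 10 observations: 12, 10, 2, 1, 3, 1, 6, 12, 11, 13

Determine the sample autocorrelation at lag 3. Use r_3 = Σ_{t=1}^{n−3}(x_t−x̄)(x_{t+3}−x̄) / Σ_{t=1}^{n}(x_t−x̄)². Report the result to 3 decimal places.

Mean x̄ = (12 + 10 + 2 + 1 + 3 + 1 + 6 + 12 + 11 + 13)/10 = 7.1000
Numerator Σ_{t=1}^{7}(x_t−x̄)(x_{t+3}−x̄) = -54.3300
Denominator Σ(x_t−x̄)² = 224.9000
r_3 = -54.3300 / 224.9000 = -0.242

-0.242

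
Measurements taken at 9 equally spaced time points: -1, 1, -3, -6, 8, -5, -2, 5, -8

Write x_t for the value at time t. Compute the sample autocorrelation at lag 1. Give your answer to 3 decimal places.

-0.547

Mean x̄ = (-1 + 1 − 3 − 6 + 8 − 5 − 2 + 5 − 8)/9 = -1.2222
Numerator Σ_{t=1}^{8}(x_t−x̄)(x_{t+1}−x̄) = -117.9383
Denominator Σ(x_t−x̄)² = 215.5556
r_1 = -117.9383 / 215.5556 = -0.547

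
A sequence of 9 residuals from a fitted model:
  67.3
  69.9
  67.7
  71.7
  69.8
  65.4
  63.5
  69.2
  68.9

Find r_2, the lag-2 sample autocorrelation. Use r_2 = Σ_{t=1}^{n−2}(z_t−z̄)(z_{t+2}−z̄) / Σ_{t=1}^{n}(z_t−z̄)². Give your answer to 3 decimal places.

-0.358

Mean z̄ = (67.3 + 69.9 + 67.7 + 71.7 + 69.8 + 65.4 + 63.5 + 69.2 + 68.9)/9 = 68.1556
Numerator Σ_{t=1}^{7}(z_t−z̄)(z_{t+2}−z̄) = -17.9428
Denominator Σ(z_t−z̄)² = 50.1622
r_2 = -17.9428 / 50.1622 = -0.358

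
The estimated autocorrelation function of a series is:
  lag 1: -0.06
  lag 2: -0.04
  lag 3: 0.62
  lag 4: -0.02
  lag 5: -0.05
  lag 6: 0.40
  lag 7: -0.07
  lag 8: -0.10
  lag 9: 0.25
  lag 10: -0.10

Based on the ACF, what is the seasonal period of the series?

The largest autocorrelation is r_3 = 0.62, with weaker echoes at lags 6 (0.40) and 9 (0.25); the remaining lags stay at or below -0.02.
The dominant spike at lag 3 indicates a seasonal period of 3.

3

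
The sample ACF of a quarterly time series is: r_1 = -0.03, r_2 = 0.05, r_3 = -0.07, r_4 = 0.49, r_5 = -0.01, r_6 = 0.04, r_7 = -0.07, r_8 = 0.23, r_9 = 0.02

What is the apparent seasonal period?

The largest autocorrelation is r_4 = 0.49, with a weaker echo at lag 8 (0.23); the remaining lags stay at or below 0.05.
The dominant spike at lag 4 indicates a seasonal period of 4.

4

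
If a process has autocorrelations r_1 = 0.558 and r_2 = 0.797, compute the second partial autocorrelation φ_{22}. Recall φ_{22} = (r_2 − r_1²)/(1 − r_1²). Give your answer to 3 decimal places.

0.705

φ_{22} = (r_2 − r_1²) / (1 − r_1²)
r_1² = (0.558)² = 0.311364
Numerator = 0.797 − 0.3114 = 0.4856; denominator = 1 − 0.3114 = 0.6886
φ_{22} = 0.4856 / 0.6886 = 0.705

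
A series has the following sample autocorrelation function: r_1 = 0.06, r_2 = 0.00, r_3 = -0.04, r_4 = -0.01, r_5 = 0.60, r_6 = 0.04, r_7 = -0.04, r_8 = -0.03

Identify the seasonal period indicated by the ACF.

5

The largest autocorrelation is r_5 = 0.60; the remaining lags stay at or below 0.06.
The dominant spike at lag 5 indicates a seasonal period of 5.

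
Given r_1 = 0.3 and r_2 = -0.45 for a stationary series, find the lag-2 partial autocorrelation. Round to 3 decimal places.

φ_{22} = (r_2 − r_1²) / (1 − r_1²)
r_1² = (0.3)² = 0.09
Numerator = -0.45 − 0.0900 = -0.5400; denominator = 1 − 0.0900 = 0.9100
φ_{22} = -0.5400 / 0.9100 = -0.593

-0.593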